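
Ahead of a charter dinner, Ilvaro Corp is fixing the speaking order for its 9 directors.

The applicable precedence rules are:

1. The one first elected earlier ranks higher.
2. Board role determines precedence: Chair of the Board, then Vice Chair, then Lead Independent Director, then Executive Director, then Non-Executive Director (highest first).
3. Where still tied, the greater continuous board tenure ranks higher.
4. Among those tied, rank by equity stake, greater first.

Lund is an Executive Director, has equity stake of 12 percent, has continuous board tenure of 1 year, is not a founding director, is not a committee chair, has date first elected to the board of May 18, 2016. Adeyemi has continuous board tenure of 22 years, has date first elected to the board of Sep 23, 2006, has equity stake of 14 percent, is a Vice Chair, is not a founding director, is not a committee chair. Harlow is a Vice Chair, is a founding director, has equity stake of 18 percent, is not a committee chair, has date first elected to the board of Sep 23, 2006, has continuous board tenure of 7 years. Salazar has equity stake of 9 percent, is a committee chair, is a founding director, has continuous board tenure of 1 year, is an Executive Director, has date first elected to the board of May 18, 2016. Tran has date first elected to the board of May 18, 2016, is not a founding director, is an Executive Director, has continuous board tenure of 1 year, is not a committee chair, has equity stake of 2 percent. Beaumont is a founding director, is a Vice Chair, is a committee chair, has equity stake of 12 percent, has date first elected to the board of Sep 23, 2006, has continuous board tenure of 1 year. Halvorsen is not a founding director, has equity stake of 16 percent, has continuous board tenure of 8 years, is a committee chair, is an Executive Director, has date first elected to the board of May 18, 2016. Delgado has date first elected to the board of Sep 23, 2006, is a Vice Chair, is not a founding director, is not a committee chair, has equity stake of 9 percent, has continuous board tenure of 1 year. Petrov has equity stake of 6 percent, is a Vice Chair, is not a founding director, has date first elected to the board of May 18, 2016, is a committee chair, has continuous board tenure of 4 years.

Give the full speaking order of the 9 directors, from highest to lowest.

Adeyemi, Harlow, Beaumont, Delgado, Petrov, Halvorsen, Lund, Salazar, Tran

By date first elected to the board (earlier first): Adeyemi, Harlow, Beaumont and Delgado (each Sep 23, 2006); then Petrov, Halvorsen, Lund, Salazar and Tran (each May 18, 2016).
Adeyemi, Harlow, Beaumont and Delgado are each Vice Chair, so the next rule applies.
Among Adeyemi, Harlow, Beaumont and Delgado, by continuous board tenure (higher first): Adeyemi (22 years) before Harlow (7 years) before Beaumont and Delgado (1 year).
Among Beaumont and Delgado, by equity stake (higher first): Beaumont (12 percent) before Delgado (9 percent).
Among Petrov, Halvorsen, Lund, Salazar and Tran, by board role: Petrov (Vice Chair) before Halvorsen, Lund, Salazar and Tran (Executive Director).
Among Halvorsen, Lund, Salazar and Tran, by continuous board tenure (higher first): Halvorsen (8 years) before Lund, Salazar and Tran (1 year).
Among Lund, Salazar and Tran, by equity stake (higher first): Lund (12 percent) before Salazar (9 percent) before Tran (2 percent).
Full order: Adeyemi, Harlow, Beaumont, Delgado, Petrov, Halvorsen, Lund, Salazar, Tran.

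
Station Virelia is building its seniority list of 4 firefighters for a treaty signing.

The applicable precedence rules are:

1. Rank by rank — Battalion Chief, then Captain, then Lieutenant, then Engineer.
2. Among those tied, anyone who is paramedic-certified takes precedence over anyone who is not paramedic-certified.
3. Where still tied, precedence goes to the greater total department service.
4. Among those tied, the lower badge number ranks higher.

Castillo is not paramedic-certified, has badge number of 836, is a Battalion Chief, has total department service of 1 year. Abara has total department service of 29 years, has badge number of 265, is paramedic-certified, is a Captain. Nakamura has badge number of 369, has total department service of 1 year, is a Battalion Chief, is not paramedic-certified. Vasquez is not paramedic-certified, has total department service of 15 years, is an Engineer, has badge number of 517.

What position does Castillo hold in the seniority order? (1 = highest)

By rank: Nakamura and Castillo (Battalion Chief); then Abara (Captain); then Vasquez (Engineer).
Nakamura and Castillo are each not paramedic-certified, so the next rule applies.
Nakamura and Castillo both have total department service 1 year, so the next rule applies.
Among Nakamura and Castillo, by badge number (lower first): Nakamura (369) before Castillo (836).
Order: Nakamura, Castillo, Abara, Vasquez. So position 2.

2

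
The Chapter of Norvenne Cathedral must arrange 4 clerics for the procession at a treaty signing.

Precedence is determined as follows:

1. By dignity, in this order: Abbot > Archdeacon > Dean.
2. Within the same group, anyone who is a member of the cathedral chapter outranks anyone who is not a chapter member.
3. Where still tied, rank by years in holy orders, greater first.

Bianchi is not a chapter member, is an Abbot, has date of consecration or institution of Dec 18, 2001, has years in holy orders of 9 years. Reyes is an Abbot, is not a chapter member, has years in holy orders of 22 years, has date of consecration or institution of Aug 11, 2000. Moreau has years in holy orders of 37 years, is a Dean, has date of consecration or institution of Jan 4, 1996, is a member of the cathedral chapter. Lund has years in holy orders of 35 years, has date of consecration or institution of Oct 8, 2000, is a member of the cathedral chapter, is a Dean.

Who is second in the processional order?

Bianchi

By dignity: Reyes and Bianchi (Abbot); then Moreau and Lund (Dean).
Reyes and Bianchi are each not a chapter member, so the next rule applies.
Among Reyes and Bianchi, by years in holy orders (higher first): Reyes (22 years) before Bianchi (9 years).
Moreau and Lund are each a member of the cathedral chapter, so the next rule applies.
Among Moreau and Lund, by years in holy orders (higher first): Moreau (37 years) before Lund (35 years).
Order: Reyes, Bianchi, Moreau, Lund.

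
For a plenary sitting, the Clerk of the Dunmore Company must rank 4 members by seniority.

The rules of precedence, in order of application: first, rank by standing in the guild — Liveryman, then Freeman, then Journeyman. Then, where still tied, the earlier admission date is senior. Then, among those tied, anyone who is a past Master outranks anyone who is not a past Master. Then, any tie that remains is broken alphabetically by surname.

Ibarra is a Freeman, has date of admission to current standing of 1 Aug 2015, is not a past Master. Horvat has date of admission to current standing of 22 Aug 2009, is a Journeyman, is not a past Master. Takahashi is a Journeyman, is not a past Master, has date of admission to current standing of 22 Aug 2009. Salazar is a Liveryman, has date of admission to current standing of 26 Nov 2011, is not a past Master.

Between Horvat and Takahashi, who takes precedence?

Horvat

By standing in the guild: Salazar (Liveryman); then Ibarra (Freeman); then Horvat and Takahashi (Journeyman).
Horvat and Takahashi both have date of admission to current standing 22 Aug 2009, so the next rule applies.
Horvat and Takahashi are each not a past Master, so the next rule applies.
Among Horvat and Takahashi, alphabetically by surname: Horvat before Takahashi.
So Horvat takes precedence.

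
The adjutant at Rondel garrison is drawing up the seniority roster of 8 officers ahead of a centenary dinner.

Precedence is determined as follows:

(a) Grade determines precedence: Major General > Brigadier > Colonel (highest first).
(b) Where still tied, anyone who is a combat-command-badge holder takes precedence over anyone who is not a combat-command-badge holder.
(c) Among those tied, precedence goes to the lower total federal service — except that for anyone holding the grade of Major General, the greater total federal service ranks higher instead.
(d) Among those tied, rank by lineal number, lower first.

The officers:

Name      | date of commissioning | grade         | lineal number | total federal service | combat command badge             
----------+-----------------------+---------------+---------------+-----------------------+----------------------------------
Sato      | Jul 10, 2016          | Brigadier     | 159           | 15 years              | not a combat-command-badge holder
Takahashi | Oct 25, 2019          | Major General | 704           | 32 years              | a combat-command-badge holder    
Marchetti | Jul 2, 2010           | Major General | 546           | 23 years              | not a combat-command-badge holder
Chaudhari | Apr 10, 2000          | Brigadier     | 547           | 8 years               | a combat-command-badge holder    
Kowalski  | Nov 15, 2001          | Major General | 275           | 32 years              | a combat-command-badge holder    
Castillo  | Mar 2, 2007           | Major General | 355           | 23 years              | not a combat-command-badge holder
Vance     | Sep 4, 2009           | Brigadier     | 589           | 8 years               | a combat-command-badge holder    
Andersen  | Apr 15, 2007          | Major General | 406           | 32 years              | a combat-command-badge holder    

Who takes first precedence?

Kowalski

By grade: Kowalski, Andersen, Takahashi, Castillo and Marchetti (Major General); then Chaudhari, Vance and Sato (Brigadier).
Among Kowalski, Andersen, Takahashi, Castillo and Marchetti, a combat-command-badge holder before not a combat-command-badge holder: Kowalski, Andersen and Takahashi (a combat-command-badge holder) before Castillo and Marchetti (not a combat-command-badge holder).
Kowalski, Andersen and Takahashi all have total federal service 32 years, so the next rule applies.
Among Kowalski, Andersen and Takahashi, by lineal number (lower first): Kowalski (275) before Andersen (406) before Takahashi (704).
Castillo and Marchetti both have total federal service 23 years, so the next rule applies.
Among Castillo and Marchetti, by lineal number (lower first): Castillo (355) before Marchetti (546).
Among Chaudhari, Vance and Sato, a combat-command-badge holder before not a combat-command-badge holder: Chaudhari and Vance (a combat-command-badge holder) before Sato (not a combat-command-badge holder).
Chaudhari and Vance both have total federal service 8 years, so the next rule applies.
Among Chaudhari and Vance, by lineal number (lower first): Chaudhari (547) before Vance (589).
Order: Kowalski, Andersen, Takahashi, Castillo, Marchetti, Chaudhari, Vance, Sato.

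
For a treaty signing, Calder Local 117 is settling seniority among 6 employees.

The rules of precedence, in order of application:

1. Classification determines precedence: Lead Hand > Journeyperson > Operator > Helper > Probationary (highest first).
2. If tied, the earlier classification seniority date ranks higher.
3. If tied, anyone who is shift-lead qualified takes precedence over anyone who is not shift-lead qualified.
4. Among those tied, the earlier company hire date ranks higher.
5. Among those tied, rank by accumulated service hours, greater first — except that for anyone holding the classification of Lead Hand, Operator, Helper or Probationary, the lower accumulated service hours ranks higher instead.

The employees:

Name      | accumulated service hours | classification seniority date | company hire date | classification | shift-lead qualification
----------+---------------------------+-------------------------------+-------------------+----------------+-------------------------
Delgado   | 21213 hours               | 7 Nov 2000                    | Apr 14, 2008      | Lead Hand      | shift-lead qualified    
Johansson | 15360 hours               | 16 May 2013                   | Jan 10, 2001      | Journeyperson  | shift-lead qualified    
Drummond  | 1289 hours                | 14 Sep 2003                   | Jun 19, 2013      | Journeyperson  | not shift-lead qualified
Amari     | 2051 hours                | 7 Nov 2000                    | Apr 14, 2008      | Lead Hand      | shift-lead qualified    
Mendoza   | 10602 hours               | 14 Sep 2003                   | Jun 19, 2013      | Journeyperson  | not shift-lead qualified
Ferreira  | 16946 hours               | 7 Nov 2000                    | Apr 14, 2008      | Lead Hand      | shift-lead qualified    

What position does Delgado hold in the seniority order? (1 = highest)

3

By classification: Amari, Ferreira and Delgado (Lead Hand); then Mendoza, Drummond and Johansson (Journeyperson).
Amari, Ferreira and Delgado all have classification seniority date 7 Nov 2000, so the next rule applies.
Amari, Ferreira and Delgado are each shift-lead qualified, so the next rule applies.
Amari, Ferreira and Delgado all have company hire date Apr 14, 2008, so the next rule applies.
Among Amari, Ferreira and Delgado, by accumulated service hours (lower first) (reversed rule for this group): Amari (2051 hours) before Ferreira (16946 hours) before Delgado (21213 hours).
Among Mendoza, Drummond and Johansson, by classification seniority date (earlier first): Mendoza and Drummond (14 Sep 2003) before Johansson (16 May 2013).
Mendoza and Drummond are each not shift-lead qualified, so the next rule applies.
Mendoza and Drummond both have company hire date Jun 19, 2013, so the next rule applies.
Among Mendoza and Drummond, by accumulated service hours (higher first): Mendoza (10602 hours) before Drummond (1289 hours).
Order: Amari, Ferreira, Delgado, Mendoza, Drummond, Johansson. So position 3.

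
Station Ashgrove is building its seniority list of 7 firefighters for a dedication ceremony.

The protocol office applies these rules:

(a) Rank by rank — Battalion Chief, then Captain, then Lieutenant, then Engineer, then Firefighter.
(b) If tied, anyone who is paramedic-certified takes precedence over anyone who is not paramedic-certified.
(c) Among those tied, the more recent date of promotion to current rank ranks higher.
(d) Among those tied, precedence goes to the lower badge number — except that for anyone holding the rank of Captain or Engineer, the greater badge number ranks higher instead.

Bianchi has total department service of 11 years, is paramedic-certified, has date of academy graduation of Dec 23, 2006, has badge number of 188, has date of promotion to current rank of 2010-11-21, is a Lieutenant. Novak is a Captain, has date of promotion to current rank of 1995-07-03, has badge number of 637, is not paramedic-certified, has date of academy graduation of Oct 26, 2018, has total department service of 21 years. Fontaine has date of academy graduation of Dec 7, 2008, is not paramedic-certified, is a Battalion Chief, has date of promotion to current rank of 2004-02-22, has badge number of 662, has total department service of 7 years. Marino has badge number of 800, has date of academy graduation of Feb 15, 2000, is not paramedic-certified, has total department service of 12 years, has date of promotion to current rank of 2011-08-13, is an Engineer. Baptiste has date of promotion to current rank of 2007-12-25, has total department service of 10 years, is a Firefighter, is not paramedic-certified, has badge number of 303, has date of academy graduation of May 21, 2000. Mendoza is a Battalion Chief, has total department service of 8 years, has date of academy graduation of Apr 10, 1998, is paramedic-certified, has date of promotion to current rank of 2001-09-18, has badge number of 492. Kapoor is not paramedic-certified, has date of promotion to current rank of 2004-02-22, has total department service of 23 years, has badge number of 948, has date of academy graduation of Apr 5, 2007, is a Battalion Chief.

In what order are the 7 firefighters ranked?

By rank: Mendoza, Fontaine and Kapoor (Battalion Chief); then Novak (Captain); then Bianchi (Lieutenant); then Marino (Engineer); then Baptiste (Firefighter).
Among Mendoza, Fontaine and Kapoor, paramedic-certified before not paramedic-certified: Mendoza (paramedic-certified) before Fontaine and Kapoor (not paramedic-certified).
Fontaine and Kapoor both have date of promotion to current rank 2004-02-22, so the next rule applies.
Among Fontaine and Kapoor, by badge number (lower first): Fontaine (662) before Kapoor (948).
Full order: Mendoza, Fontaine, Kapoor, Novak, Bianchi, Marino, Baptiste.

Mendoza, Fontaine, Kapoor, Novak, Bianchi, Marino, Baptiste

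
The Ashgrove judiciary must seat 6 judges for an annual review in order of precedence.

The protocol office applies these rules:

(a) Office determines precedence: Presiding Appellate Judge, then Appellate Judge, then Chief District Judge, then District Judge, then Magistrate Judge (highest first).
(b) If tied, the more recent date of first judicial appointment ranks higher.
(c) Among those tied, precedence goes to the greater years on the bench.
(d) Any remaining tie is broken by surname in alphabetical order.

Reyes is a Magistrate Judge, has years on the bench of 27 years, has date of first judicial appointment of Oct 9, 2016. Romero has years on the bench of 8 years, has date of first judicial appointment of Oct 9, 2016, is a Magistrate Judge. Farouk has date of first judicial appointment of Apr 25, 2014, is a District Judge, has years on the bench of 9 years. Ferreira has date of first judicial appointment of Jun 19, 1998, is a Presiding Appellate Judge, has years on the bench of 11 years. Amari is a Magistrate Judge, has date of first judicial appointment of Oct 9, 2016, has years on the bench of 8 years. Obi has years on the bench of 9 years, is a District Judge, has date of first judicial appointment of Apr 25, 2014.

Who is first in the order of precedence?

By office: Ferreira (Presiding Appellate Judge); then Farouk and Obi (District Judge); then Reyes, Amari and Romero (Magistrate Judge).
Farouk and Obi both have date of first judicial appointment Apr 25, 2014, so the next rule applies.
Farouk and Obi both have years on the bench 9 years, so the next rule applies.
Among Farouk and Obi, alphabetically by surname: Farouk before Obi.
Reyes, Amari and Romero all have date of first judicial appointment Oct 9, 2016, so the next rule applies.
Among Reyes, Amari and Romero, by years on the bench (higher first): Reyes (27 years) before Amari and Romero (8 years).
Among Amari and Romero, alphabetically by surname: Amari before Romero.
Order: Ferreira, Farouk, Obi, Reyes, Amari, Romero.

Ferreira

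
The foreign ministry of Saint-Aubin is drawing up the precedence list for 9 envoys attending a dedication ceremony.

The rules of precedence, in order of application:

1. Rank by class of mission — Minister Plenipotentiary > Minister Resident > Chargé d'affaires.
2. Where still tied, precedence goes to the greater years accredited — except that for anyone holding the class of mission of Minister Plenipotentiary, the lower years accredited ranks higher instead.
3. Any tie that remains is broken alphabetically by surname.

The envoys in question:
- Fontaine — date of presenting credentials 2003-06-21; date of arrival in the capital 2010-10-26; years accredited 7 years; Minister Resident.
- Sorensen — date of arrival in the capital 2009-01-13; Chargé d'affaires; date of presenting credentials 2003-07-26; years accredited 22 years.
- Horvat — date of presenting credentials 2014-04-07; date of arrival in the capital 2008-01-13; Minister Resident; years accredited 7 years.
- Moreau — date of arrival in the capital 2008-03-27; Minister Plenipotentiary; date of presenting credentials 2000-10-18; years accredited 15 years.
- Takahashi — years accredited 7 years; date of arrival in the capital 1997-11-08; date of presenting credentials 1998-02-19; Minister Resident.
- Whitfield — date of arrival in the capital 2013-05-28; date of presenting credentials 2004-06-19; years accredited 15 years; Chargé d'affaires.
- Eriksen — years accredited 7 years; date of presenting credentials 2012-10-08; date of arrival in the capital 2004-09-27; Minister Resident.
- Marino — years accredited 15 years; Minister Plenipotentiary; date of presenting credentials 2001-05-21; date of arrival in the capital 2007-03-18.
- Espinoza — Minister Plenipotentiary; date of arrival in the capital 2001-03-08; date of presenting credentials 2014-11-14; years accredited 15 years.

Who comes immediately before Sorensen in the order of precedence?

Takahashi

By class of mission: Espinoza, Marino and Moreau (Minister Plenipotentiary); then Eriksen, Fontaine, Horvat and Takahashi (Minister Resident); then Sorensen and Whitfield (Chargé d'affaires).
Espinoza, Marino and Moreau all have years accredited 15 years, so the next rule applies.
Among Espinoza, Marino and Moreau, alphabetically by surname: Espinoza before Marino before Moreau.
Eriksen, Fontaine, Horvat and Takahashi all have years accredited 7 years, so the next rule applies.
Among Eriksen, Fontaine, Horvat and Takahashi, alphabetically by surname: Eriksen before Fontaine before Horvat before Takahashi.
Among Sorensen and Whitfield, by years accredited (higher first): Sorensen (22 years) before Whitfield (15 years).
Order: Espinoza, Marino, Moreau, Eriksen, Fontaine, Horvat, Takahashi, Sorensen, Whitfield.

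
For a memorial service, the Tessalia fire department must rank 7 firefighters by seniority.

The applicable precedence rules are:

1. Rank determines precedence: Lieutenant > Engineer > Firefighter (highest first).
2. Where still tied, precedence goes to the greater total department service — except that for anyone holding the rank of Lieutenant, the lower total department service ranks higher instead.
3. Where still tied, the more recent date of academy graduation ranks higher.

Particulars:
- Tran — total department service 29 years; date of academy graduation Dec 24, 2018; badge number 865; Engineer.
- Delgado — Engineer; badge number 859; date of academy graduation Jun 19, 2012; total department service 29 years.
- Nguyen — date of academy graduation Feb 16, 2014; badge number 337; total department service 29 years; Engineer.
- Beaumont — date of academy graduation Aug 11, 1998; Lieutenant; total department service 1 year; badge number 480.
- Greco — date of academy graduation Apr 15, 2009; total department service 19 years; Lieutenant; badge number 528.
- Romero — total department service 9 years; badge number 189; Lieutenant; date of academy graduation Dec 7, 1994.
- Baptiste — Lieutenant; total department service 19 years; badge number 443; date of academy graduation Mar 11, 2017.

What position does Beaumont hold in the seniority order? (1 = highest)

By rank: Beaumont, Romero, Baptiste and Greco (Lieutenant); then Tran, Nguyen and Delgado (Engineer).
Among Beaumont, Romero, Baptiste and Greco, by total department service (lower first) (reversed rule for this group): Beaumont (1 year) before Romero (9 years) before Baptiste and Greco (19 years).
Among Baptiste and Greco, by date of academy graduation (later first): Baptiste (Mar 11, 2017) before Greco (Apr 15, 2009).
Tran, Nguyen and Delgado all have total department service 29 years, so the next rule applies.
Among Tran, Nguyen and Delgado, by date of academy graduation (later first): Tran (Dec 24, 2018) before Nguyen (Feb 16, 2014) before Delgado (Jun 19, 2012).
Order: Beaumont, Romero, Baptiste, Greco, Tran, Nguyen, Delgado. So position 1.

1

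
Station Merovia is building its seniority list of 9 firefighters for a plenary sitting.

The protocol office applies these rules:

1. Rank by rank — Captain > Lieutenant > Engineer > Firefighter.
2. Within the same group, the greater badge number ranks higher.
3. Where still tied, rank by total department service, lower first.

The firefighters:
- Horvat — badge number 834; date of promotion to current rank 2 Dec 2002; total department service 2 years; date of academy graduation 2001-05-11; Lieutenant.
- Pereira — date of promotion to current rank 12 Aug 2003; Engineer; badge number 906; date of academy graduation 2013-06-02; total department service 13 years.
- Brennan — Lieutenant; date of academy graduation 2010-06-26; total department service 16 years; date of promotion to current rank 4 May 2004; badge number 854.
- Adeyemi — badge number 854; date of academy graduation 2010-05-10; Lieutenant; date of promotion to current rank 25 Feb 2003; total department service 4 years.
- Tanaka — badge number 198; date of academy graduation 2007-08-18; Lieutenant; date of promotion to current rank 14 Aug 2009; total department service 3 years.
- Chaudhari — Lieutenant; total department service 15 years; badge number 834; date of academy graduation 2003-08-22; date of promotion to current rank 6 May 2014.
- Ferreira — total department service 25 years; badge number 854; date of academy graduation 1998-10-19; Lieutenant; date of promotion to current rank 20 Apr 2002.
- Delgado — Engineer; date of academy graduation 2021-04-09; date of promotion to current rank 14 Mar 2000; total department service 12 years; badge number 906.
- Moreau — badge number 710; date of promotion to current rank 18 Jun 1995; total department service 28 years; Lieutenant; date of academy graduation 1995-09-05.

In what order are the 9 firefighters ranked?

By rank: Adeyemi, Brennan, Ferreira, Horvat, Chaudhari, Moreau and Tanaka (Lieutenant); then Delgado and Pereira (Engineer).
Among Adeyemi, Brennan, Ferreira, Horvat, Chaudhari, Moreau and Tanaka, by badge number (higher first): Adeyemi, Brennan and Ferreira (854) before Horvat and Chaudhari (834) before Moreau (710) before Tanaka (198).
Among Adeyemi, Brennan and Ferreira, by total department service (lower first): Adeyemi (4 years) before Brennan (16 years) before Ferreira (25 years).
Among Horvat and Chaudhari, by total department service (lower first): Horvat (2 years) before Chaudhari (15 years).
Delgado and Pereira both have badge number 906, so the next rule applies.
Among Delgado and Pereira, by total department service (lower first): Delgado (12 years) before Pereira (13 years).
Full order: Adeyemi, Brennan, Ferreira, Horvat, Chaudhari, Moreau, Tanaka, Delgado, Pereira.

Adeyemi, Brennan, Ferreira, Horvat, Chaudhari, Moreau, Tanaka, Delgado, Pereira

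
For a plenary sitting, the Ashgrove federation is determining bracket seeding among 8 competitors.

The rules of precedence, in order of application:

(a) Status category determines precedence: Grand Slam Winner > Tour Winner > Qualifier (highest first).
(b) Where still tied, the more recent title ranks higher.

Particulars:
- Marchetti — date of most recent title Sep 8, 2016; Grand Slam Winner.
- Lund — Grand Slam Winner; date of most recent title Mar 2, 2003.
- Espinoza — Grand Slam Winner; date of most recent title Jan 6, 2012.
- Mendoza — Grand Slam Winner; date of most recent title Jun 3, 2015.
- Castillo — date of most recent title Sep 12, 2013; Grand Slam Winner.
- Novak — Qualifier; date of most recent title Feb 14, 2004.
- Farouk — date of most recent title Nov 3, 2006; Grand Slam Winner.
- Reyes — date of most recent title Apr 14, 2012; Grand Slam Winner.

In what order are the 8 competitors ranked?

By status category: Marchetti, Mendoza, Castillo, Reyes, Espinoza, Farouk and Lund (Grand Slam Winner); then Novak (Qualifier).
Among Marchetti, Mendoza, Castillo, Reyes, Espinoza, Farouk and Lund, by date of most recent title (later first): Marchetti (Sep 8, 2016) before Mendoza (Jun 3, 2015) before Castillo (Sep 12, 2013) before Reyes (Apr 14, 2012) before Espinoza (Jan 6, 2012) before Farouk (Nov 3, 2006) before Lund (Mar 2, 2003).
Full order: Marchetti, Mendoza, Castillo, Reyes, Espinoza, Farouk, Lund, Novak.

Marchetti, Mendoza, Castillo, Reyes, Espinoza, Farouk, Lund, Novak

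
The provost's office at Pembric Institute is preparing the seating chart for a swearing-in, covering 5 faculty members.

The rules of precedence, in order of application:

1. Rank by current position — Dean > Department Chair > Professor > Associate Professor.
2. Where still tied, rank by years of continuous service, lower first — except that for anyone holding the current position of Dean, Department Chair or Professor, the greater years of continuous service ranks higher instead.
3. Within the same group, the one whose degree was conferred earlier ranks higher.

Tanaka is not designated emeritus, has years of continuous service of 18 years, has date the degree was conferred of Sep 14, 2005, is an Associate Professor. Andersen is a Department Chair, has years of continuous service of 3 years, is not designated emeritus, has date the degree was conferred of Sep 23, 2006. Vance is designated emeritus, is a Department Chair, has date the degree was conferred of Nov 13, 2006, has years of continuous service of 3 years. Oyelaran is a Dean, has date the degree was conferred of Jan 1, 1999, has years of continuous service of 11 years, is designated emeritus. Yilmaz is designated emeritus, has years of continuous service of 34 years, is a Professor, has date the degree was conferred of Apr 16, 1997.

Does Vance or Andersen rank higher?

By current position: Oyelaran (Dean); then Andersen and Vance (Department Chair); then Yilmaz (Professor); then Tanaka (Associate Professor).
Andersen and Vance both have years of continuous service 3 years, so the next rule applies.
Among Andersen and Vance, by date the degree was conferred (earlier first): Andersen (Sep 23, 2006) before Vance (Nov 13, 2006).
So Andersen takes precedence.

Andersen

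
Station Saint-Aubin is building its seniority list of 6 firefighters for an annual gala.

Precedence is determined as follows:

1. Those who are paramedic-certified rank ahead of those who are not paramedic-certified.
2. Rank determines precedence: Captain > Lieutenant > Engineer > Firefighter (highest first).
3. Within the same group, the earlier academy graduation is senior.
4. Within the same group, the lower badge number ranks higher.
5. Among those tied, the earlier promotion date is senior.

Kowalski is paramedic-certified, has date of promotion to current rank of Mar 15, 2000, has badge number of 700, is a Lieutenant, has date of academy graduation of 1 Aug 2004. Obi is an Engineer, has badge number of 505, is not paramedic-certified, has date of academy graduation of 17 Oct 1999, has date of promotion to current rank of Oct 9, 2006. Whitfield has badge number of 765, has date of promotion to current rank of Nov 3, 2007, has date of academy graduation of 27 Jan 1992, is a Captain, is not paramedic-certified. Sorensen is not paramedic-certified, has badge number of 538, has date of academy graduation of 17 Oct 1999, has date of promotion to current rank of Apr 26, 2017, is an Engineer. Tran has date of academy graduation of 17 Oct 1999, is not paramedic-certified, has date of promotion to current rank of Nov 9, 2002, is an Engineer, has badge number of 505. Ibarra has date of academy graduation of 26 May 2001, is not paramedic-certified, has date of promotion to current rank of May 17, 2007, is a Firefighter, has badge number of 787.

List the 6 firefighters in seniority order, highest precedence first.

Kowalski, Whitfield, Tran, Obi, Sorensen, Ibarra

By the first rule: Kowalski (paramedic-certified); then Whitfield, Tran, Obi, Sorensen and Ibarra (each not paramedic-certified).
Among Whitfield, Tran, Obi, Sorensen and Ibarra, by rank: Whitfield (Captain) before Tran, Obi and Sorensen (Engineer) before Ibarra (Firefighter).
Tran, Obi and Sorensen all have date of academy graduation 17 Oct 1999, so the next rule applies.
Among Tran, Obi and Sorensen, by badge number (lower first): Tran and Obi (505) before Sorensen (538).
Among Tran and Obi, by date of promotion to current rank (earlier first): Tran (Nov 9, 2002) before Obi (Oct 9, 2006).
Full order: Kowalski, Whitfield, Tran, Obi, Sorensen, Ibarra.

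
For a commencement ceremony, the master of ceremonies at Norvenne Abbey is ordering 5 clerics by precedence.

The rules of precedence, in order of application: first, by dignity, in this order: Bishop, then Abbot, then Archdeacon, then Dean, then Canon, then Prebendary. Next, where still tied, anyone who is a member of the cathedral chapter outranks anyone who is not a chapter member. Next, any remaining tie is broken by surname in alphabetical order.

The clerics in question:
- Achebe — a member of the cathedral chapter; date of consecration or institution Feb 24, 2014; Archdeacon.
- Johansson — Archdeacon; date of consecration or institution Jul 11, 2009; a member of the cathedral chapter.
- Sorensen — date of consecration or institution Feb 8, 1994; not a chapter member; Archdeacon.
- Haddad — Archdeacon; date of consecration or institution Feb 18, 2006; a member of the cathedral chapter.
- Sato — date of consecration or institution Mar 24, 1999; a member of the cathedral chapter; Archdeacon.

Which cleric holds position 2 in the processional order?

By dignity: Achebe, Haddad, Johansson, Sato and Sorensen (Archdeacon).
Among Achebe, Haddad, Johansson, Sato and Sorensen, a member of the cathedral chapter before not a chapter member: Achebe, Haddad, Johansson and Sato (a member of the cathedral chapter) before Sorensen (not a chapter member).
Among Achebe, Haddad, Johansson and Sato, alphabetically by surname: Achebe before Haddad before Johansson before Sato.
Order: Achebe, Haddad, Johansson, Sato, Sorensen.

Haddad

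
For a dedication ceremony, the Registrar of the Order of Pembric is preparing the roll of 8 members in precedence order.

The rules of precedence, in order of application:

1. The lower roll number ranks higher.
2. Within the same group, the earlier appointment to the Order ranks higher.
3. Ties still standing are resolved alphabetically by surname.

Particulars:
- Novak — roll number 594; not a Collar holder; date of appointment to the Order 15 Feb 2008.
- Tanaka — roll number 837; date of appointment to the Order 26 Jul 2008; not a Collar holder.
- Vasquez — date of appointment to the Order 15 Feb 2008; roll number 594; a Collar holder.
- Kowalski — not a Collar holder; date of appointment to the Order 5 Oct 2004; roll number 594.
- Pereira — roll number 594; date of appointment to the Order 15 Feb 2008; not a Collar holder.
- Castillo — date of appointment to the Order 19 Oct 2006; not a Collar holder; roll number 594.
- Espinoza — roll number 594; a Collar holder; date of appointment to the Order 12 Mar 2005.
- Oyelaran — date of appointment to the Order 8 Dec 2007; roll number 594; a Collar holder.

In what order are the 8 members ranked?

Kowalski, Espinoza, Castillo, Oyelaran, Novak, Pereira, Vasquez, Tanaka

By roll number (lower first): Kowalski, Espinoza, Castillo, Oyelaran, Novak, Pereira and Vasquez (each 594); then Tanaka (837).
Among Kowalski, Espinoza, Castillo, Oyelaran, Novak, Pereira and Vasquez, by date of appointment to the Order (earlier first): Kowalski (5 Oct 2004) before Espinoza (12 Mar 2005) before Castillo (19 Oct 2006) before Oyelaran (8 Dec 2007) before Novak, Pereira and Vasquez (15 Feb 2008).
Among Novak, Pereira and Vasquez, alphabetically by surname: Novak before Pereira before Vasquez.
Full order: Kowalski, Espinoza, Castillo, Oyelaran, Novak, Pereira, Vasquez, Tanaka.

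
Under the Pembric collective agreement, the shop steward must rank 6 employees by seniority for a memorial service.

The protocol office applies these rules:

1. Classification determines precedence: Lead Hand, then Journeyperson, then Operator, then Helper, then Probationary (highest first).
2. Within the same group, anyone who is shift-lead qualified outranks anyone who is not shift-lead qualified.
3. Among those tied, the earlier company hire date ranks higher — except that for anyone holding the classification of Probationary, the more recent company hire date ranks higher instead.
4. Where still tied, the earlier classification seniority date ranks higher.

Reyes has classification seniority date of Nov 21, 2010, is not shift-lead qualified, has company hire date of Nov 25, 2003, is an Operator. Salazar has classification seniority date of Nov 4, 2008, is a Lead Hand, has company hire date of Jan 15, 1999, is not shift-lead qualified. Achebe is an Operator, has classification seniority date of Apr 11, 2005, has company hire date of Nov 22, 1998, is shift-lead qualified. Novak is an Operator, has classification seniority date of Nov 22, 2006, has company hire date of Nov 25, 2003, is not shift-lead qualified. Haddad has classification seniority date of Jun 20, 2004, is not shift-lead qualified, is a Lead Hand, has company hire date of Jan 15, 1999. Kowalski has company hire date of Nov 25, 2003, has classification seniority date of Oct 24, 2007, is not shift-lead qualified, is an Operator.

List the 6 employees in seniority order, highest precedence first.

Haddad, Salazar, Achebe, Novak, Kowalski, Reyes

By classification: Haddad and Salazar (Lead Hand); then Achebe, Novak, Kowalski and Reyes (Operator).
Haddad and Salazar are each not shift-lead qualified, so the next rule applies.
Haddad and Salazar both have company hire date Jan 15, 1999, so the next rule applies.
Among Haddad and Salazar, by classification seniority date (earlier first): Haddad (Jun 20, 2004) before Salazar (Nov 4, 2008).
Among Achebe, Novak, Kowalski and Reyes, shift-lead qualified before not shift-lead qualified: Achebe (shift-lead qualified) before Novak, Kowalski and Reyes (not shift-lead qualified).
Novak, Kowalski and Reyes all have company hire date Nov 25, 2003, so the next rule applies.
Among Novak, Kowalski and Reyes, by classification seniority date (earlier first): Novak (Nov 22, 2006) before Kowalski (Oct 24, 2007) before Reyes (Nov 21, 2010).
Full order: Haddad, Salazar, Achebe, Novak, Kowalski, Reyes.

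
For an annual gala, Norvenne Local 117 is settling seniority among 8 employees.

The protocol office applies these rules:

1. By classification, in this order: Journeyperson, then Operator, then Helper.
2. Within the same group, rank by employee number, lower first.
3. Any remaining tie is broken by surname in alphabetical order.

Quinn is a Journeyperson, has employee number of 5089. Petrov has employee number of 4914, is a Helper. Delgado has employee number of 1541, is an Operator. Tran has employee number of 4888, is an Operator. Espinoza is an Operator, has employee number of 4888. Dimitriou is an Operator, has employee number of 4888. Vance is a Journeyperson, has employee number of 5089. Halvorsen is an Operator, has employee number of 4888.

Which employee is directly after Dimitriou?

By classification: Quinn and Vance (Journeyperson); then Delgado, Dimitriou, Espinoza, Halvorsen and Tran (Operator); then Petrov (Helper).
Quinn and Vance both have employee number 5089, so the next rule applies.
Among Quinn and Vance, alphabetically by surname: Quinn before Vance.
Among Delgado, Dimitriou, Espinoza, Halvorsen and Tran, by employee number (lower first): Delgado (1541) before Dimitriou, Espinoza, Halvorsen and Tran (4888).
Among Dimitriou, Espinoza, Halvorsen and Tran, alphabetically by surname: Dimitriou before Espinoza before Halvorsen before Tran.
Order: Quinn, Vance, Delgado, Dimitriou, Espinoza, Halvorsen, Tran, Petrov.

Espinoza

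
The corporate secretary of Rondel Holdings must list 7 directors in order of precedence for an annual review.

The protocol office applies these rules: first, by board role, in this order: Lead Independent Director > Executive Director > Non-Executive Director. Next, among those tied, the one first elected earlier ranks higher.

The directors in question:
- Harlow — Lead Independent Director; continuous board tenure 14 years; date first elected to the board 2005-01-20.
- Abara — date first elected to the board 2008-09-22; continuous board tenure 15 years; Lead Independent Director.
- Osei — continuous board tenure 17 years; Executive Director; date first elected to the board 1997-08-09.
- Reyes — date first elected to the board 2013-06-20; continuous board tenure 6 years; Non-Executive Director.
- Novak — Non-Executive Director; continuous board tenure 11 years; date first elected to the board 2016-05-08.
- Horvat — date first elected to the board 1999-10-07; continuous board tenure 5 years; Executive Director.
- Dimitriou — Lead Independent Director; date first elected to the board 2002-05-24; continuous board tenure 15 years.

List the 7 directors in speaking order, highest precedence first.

Dimitriou, Harlow, Abara, Osei, Horvat, Reyes, Novak

By board role: Dimitriou, Harlow and Abara (Lead Independent Director); then Osei and Horvat (Executive Director); then Reyes and Novak (Non-Executive Director).
Among Dimitriou, Harlow and Abara, by date first elected to the board (earlier first): Dimitriou (2002-05-24) before Harlow (2005-01-20) before Abara (2008-09-22).
Among Osei and Horvat, by date first elected to the board (earlier first): Osei (1997-08-09) before Horvat (1999-10-07).
Among Reyes and Novak, by date first elected to the board (earlier first): Reyes (2013-06-20) before Novak (2016-05-08).
Full order: Dimitriou, Harlow, Abara, Osei, Horvat, Reyes, Novak.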